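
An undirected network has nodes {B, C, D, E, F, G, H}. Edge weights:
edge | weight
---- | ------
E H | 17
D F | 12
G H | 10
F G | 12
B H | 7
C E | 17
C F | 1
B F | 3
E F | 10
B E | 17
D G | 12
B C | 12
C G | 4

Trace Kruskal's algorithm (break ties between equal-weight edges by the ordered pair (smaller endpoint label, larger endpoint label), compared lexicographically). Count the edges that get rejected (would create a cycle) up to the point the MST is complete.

2

Sort edges by weight, then run Kruskal:
C F (1): add. Components now {B} {C,F} {D} {E} {G} {H}
B F (3): add. Components now {B,C,F} {D} {E} {G} {H}
C G (4): add. Components now {B,C,F,G} {D} {E} {H}
B H (7): add. Components now {B,C,F,G,H} {D} {E}
E F (10): add. Components now {B,C,E,F,G,H} {D}
G H (10): skip — G and H already connected.
B C (12): skip — B and C already connected.
D F (12): add. Components now {B,C,D,E,F,G,H}
Edges rejected before the tree was complete: 2.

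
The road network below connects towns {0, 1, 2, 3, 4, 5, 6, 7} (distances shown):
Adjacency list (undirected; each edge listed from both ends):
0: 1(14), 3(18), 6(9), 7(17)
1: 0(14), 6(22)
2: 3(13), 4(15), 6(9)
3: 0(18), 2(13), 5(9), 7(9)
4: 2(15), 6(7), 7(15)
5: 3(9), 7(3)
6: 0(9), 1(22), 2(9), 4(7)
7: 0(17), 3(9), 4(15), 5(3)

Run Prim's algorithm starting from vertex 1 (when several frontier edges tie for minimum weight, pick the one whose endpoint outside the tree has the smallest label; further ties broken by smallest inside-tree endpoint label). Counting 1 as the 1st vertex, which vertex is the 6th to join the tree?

Prim's algorithm from 1:
Step 1: cheapest edge leaving the tree is 0 1 (14); add 0.
Step 2: cheapest edge leaving the tree is 0 6 (9); add 6.
Step 3: cheapest edge leaving the tree is 4 6 (7); add 4.
Step 4: cheapest edge leaving the tree is 2 6 (9); add 2.
Step 5: cheapest edge leaving the tree is 2 3 (13); add 3.
Step 6: cheapest edge leaving the tree is 3 5 (9); add 5.
Step 7: cheapest edge leaving the tree is 5 7 (3); add 7.
Vertex order: 1, 0, 6, 4, 2, 3, 5, 7. The 6th vertex is 3.

3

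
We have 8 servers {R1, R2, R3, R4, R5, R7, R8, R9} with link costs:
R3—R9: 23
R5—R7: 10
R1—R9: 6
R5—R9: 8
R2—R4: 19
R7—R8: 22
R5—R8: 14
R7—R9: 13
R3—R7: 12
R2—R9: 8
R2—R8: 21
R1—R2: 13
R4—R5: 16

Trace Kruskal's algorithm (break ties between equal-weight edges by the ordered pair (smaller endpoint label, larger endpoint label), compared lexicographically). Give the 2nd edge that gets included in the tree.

R2-R9

Kruskal: consider edges lightest-first.
R1—R9 (6): add — endpoints in different components.
R2—R9 (8): add — endpoints in different components.
R5—R9 (8): add — endpoints in different components.
R5—R7 (10): add — endpoints in different components.
R3—R7 (12): add — endpoints in different components.
R1—R2 (13): skip — R1 and R2 already connected.
R7—R9 (13): skip — R7 and R9 already connected.
R5—R8 (14): add — endpoints in different components.
R4—R5 (16): add — endpoints in different components.
The 2nd edge added is R2—R9.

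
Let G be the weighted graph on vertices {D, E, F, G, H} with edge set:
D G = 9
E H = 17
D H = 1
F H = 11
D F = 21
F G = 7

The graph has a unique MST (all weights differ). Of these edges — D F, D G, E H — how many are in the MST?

2

Kruskal: consider edges lightest-first.
D H (1): add. Components now {D,H} {E} {F} {G}
F G (7): add. Components now {D,H} {E} {F,G}
D G (9): add. Components now {D,F,G,H} {E}
F H (11): skip — F and H already connected.
E H (17): add. Components now {D,E,F,G,H}
MST edge set: {D H, F G, D G, E H}.
Of the listed edges, {D G, E H} are in the MST → 2.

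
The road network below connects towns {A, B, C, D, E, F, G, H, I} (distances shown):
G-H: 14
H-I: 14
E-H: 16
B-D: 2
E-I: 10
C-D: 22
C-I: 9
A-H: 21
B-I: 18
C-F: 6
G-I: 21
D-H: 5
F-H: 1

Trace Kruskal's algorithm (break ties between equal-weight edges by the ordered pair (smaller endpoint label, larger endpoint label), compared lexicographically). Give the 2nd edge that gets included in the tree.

Kruskal: consider edges lightest-first.
F-H (1): add — endpoints in different components.
B-D (2): add — endpoints in different components.
D-H (5): add — endpoints in different components.
C-F (6): add — endpoints in different components.
C-I (9): add — endpoints in different components.
E-I (10): add — endpoints in different components.
G-H (14): add — endpoints in different components.
H-I (14): skip — H and I already connected.
E-H (16): skip — E and H already connected.
B-I (18): skip — B and I already connected.
A-H (21): add — endpoints in different components.
The 2nd edge added is B-D.

B-D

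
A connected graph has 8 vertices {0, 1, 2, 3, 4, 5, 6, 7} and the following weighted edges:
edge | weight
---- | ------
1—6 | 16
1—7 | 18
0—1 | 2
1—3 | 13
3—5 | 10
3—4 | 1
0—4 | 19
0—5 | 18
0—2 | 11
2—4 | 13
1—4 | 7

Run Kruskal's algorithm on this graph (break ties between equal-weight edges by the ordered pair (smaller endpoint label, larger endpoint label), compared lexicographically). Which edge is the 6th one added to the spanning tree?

Kruskal's algorithm — process edges by increasing weight (ties by edge label):
3—4 (1): add — endpoints in different components.
0—1 (2): add — endpoints in different components.
1—4 (7): add — endpoints in different components.
3—5 (10): add — endpoints in different components.
0—2 (11): add — endpoints in different components.
1—3 (13): skip — 1 and 3 already connected.
2—4 (13): skip — 2 and 4 already connected.
1—6 (16): add — endpoints in different components.
0—5 (18): skip — 0 and 5 already connected.
1—7 (18): add — endpoints in different components.
The 6th edge added is 1—6.

1-6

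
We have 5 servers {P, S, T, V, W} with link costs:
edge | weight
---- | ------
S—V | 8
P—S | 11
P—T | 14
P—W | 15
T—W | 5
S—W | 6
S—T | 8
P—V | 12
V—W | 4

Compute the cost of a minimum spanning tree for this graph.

26

Kruskal's algorithm — process edges by increasing weight (ties by edge label):
V—W (4): add — endpoints in different components.
T—W (5): add — endpoints in different components.
S—W (6): add — endpoints in different components.
S—T (8): skip — S and T already connected.
S—V (8): skip — S and V already connected.
P—S (11): add — endpoints in different components.
MST edges: V—W, T—W, S—W, P—S; total weight 4+5+6+11 = 26.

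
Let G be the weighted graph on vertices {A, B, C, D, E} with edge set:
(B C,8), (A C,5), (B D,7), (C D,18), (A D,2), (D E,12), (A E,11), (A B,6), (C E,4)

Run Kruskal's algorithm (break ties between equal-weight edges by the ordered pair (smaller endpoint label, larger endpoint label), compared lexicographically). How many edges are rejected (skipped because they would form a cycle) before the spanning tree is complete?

Kruskal: consider edges lightest-first.
A D (2): add — endpoints in different components.
C E (4): add — endpoints in different components.
A C (5): add — endpoints in different components.
A B (6): add — endpoints in different components.
Edges rejected before the tree was complete: 0.

0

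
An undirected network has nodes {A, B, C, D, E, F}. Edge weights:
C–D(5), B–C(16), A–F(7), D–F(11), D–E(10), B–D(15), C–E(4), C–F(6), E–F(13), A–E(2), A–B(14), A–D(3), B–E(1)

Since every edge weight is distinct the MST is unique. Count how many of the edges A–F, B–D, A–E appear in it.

1

Kruskal's algorithm — process edges by increasing weight (ties by edge label):
B–E (1): add — endpoints in different components.
A–E (2): add — endpoints in different components.
A–D (3): add — endpoints in different components.
C–E (4): add — endpoints in different components.
C–D (5): skip — C and D already connected.
C–F (6): add — endpoints in different components.
MST edge set: {B–E, A–E, A–D, C–E, C–F}.
Of the listed edges, {A–E} are in the MST → 1.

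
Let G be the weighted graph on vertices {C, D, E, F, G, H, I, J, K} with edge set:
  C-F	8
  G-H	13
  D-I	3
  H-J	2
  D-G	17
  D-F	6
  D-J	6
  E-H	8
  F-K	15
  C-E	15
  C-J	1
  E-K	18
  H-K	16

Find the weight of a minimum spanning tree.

Kruskal's algorithm — process edges by increasing weight (ties by edge label):
C-J (1): add — endpoints in different components.
H-J (2): add — endpoints in different components.
D-I (3): add — endpoints in different components.
D-F (6): add — endpoints in different components.
D-J (6): add — endpoints in different components.
C-F (8): skip — C and F already connected.
E-H (8): add — endpoints in different components.
G-H (13): add — endpoints in different components.
C-E (15): skip — C and E already connected.
F-K (15): add — endpoints in different components.
MST edges: C-J, H-J, D-I, D-F, D-J, E-H, G-H, F-K; total weight 1+2+3+6+6+8+13+15 = 54.

54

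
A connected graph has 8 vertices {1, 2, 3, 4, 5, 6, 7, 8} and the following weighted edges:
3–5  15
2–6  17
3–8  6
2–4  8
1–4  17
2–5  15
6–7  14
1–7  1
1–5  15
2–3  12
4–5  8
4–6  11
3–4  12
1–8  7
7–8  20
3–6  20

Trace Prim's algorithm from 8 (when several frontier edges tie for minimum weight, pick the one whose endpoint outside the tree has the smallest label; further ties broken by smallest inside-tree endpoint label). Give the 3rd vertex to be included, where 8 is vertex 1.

1

Grow the tree from 8 using Prim:
Step 1: cheapest edge leaving the tree is 3–8 (6); add 3.
Step 2: cheapest edge leaving the tree is 1–8 (7); add 1.
Step 3: cheapest edge leaving the tree is 1–7 (1); add 7.
Step 4: cheapest edge leaving the tree is 2–3 (12); add 2.
Step 5: cheapest edge leaving the tree is 2–4 (8); add 4.
Step 6: cheapest edge leaving the tree is 4–5 (8); add 5.
Step 7: cheapest edge leaving the tree is 4–6 (11); add 6.
Vertex order: 8, 3, 1, 7, 2, 4, 5, 6. The 3rd vertex is 1.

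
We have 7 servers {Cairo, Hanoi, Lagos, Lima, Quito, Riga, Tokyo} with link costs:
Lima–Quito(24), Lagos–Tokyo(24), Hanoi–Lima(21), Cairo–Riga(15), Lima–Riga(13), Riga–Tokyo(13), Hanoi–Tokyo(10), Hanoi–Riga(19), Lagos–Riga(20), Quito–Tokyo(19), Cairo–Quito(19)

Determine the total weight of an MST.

Prim's algorithm from Lagos:
Step 1: cheapest edge leaving the tree is Lagos–Riga (20); add Riga.
Step 2: cheapest edge leaving the tree is Lima–Riga (13); add Lima.
Step 3: cheapest edge leaving the tree is Riga–Tokyo (13); add Tokyo.
Step 4: cheapest edge leaving the tree is Hanoi–Tokyo (10); add Hanoi.
Step 5: cheapest edge leaving the tree is Cairo–Riga (15); add Cairo.
Step 6: cheapest edge leaving the tree is Cairo–Quito (19); add Quito.
MST edges: Lagos–Riga, Lima–Riga, Riga–Tokyo, Hanoi–Tokyo, Cairo–Riga, Cairo–Quito; total weight 20+13+13+10+15+19 = 90.

90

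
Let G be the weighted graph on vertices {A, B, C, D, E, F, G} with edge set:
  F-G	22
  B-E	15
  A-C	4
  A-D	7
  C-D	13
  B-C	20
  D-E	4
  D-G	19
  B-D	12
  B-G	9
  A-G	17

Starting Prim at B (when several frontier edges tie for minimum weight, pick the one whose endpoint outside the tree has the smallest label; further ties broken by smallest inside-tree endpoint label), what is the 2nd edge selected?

B-D

Prim, starting at B.
Step 1: frontier [B-G 9, B-D 12, B-E 15, B-C 20] → take B-G (9); add G.
Step 2: frontier [B-D 12, B-E 15, B-C 20, A-G 17, D-G 19, F-G 22] → take B-D (12); add D.
Step 3: frontier [B-E 15, B-C 20, D-E 4, A-D 7, C-D 13, A-G 17, F-G 22] → take D-E (4); add E.
Step 4: frontier [B-C 20, A-D 7, C-D 13, A-G 17, F-G 22] → take A-D (7); add A.
Step 5: frontier [A-C 4, B-C 20, C-D 13, F-G 22] → take A-C (4); add C.
Step 6: frontier [F-G 22] → take F-G (22); add F.
The 2nd edge added is B-D.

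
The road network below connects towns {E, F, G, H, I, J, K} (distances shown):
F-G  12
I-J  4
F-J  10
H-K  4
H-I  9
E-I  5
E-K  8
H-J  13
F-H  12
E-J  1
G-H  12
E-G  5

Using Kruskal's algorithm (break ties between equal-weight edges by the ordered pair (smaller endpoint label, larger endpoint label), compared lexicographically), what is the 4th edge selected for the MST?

E-G

Kruskal: consider edges lightest-first.
E-J (1): add. Components now {E,J} {F} {G} {H} {I} {K}
H-K (4): add. Components now {E,J} {F} {G} {H,K} {I}
I-J (4): add. Components now {E,I,J} {F} {G} {H,K}
E-G (5): add. Components now {E,G,I,J} {F} {H,K}
E-I (5): skip — E and I already connected.
E-K (8): add. Components now {E,G,H,I,J,K} {F}
H-I (9): skip — H and I already connected.
F-J (10): add. Components now {E,F,G,H,I,J,K}
The 4th edge added is E-G.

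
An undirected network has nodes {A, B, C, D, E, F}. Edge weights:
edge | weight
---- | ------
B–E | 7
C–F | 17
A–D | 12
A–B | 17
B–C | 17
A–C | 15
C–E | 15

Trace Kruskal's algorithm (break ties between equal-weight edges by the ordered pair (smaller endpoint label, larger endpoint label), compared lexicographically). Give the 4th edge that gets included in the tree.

C-E

Kruskal's algorithm — process edges by increasing weight (ties by edge label):
B–E (7): add. Components now {A} {B,E} {C} {D} {F}
A–D (12): add. Components now {A,D} {B,E} {C} {F}
A–C (15): add. Components now {A,C,D} {B,E} {F}
C–E (15): add. Components now {A,B,C,D,E} {F}
A–B (17): skip — A and B already connected.
B–C (17): skip — B and C already connected.
C–F (17): add. Components now {A,B,C,D,E,F}
The 4th edge added is C–E.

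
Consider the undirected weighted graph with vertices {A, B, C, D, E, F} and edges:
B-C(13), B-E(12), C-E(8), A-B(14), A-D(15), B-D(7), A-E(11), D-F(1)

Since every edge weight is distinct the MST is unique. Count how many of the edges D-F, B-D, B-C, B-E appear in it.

3

Sort edges by weight, then run Kruskal:
D-F (1): add — endpoints in different components.
B-D (7): add — endpoints in different components.
C-E (8): add — endpoints in different components.
A-E (11): add — endpoints in different components.
B-E (12): add — endpoints in different components.
MST edge set: {D-F, B-D, C-E, A-E, B-E}.
Of the listed edges, {D-F, B-D, B-E} are in the MST → 3.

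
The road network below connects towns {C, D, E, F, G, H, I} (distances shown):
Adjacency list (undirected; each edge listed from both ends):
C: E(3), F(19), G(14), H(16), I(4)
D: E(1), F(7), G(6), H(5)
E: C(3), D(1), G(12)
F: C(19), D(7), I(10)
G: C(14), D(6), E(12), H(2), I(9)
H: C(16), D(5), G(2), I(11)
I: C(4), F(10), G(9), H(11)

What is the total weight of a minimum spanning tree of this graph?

Prim's algorithm from H:
Step 1: frontier [G–H 2, D–H 5, H–I 11, C–H 16] → take G–H (2); add G.
Step 2: frontier [D–G 6, G–I 9, E–G 12, C–G 14, D–H 5, H–I 11, C–H 16] → take D–H (5); add D.
Step 3: frontier [D–E 1, D–F 7, G–I 9, E–G 12, C–G 14, H–I 11, C–H 16] → take D–E (1); add E.
Step 4: frontier [D–F 7, C–E 3, G–I 9, C–G 14, H–I 11, C–H 16] → take C–E (3); add C.
Step 5: frontier [C–I 4, C–F 19, D–F 7, G–I 9, H–I 11] → take C–I (4); add I.
Step 6: frontier [C–F 19, D–F 7, F–I 10] → take D–F (7); add F.
MST edges: G–H, D–H, D–E, C–E, C–I, D–F; total weight 2+5+1+3+4+7 = 22.

22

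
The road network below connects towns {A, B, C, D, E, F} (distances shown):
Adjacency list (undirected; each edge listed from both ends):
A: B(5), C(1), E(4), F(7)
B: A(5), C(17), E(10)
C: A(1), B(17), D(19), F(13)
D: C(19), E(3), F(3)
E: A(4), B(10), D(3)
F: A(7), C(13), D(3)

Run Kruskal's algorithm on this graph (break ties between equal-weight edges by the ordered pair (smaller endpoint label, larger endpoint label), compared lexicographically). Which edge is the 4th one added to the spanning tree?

A-E

Kruskal's algorithm — process edges by increasing weight (ties by edge label):
A—C (1): add — endpoints in different components.
D—E (3): add — endpoints in different components.
D—F (3): add — endpoints in different components.
A—E (4): add — endpoints in different components.
A—B (5): add — endpoints in different components.
The 4th edge added is A—E.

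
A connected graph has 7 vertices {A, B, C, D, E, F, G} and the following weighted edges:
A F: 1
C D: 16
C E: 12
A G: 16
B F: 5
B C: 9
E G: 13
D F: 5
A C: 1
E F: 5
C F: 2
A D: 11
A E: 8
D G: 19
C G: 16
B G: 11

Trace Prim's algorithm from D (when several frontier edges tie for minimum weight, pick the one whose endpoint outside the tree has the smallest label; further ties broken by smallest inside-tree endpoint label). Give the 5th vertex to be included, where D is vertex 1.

Prim, starting at D.
Step 1: cheapest edge leaving the tree is D F (5); add F.
Step 2: cheapest edge leaving the tree is A F (1); add A.
Step 3: cheapest edge leaving the tree is A C (1); add C.
Step 4: cheapest edge leaving the tree is B F (5); add B.
Step 5: cheapest edge leaving the tree is E F (5); add E.
Step 6: cheapest edge leaving the tree is B G (11); add G.
Vertex order: D, F, A, C, B, E, G. The 5th vertex is B.

B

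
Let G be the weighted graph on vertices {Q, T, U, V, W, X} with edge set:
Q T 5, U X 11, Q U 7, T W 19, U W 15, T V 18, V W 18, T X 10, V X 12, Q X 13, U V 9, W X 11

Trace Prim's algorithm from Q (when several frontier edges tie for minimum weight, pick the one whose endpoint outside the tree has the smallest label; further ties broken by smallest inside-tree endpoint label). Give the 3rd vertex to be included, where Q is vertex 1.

Prim's algorithm from Q:
Step 1: cheapest edge leaving the tree is Q T (5); add T.
Step 2: cheapest edge leaving the tree is Q U (7); add U.
Step 3: cheapest edge leaving the tree is U V (9); add V.
Step 4: cheapest edge leaving the tree is T X (10); add X.
Step 5: cheapest edge leaving the tree is W X (11); add W.
Vertex order: Q, T, U, V, X, W. The 3rd vertex is U.

U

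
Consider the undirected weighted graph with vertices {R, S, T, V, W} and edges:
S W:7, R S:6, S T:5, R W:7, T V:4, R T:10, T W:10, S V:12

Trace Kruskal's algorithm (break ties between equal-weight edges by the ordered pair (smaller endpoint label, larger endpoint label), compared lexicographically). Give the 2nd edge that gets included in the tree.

S-T

Kruskal's algorithm — process edges by increasing weight (ties by edge label):
T V (4): add — endpoints in different components.
S T (5): add — endpoints in different components.
R S (6): add — endpoints in different components.
R W (7): add — endpoints in different components.
The 2nd edge added is S T.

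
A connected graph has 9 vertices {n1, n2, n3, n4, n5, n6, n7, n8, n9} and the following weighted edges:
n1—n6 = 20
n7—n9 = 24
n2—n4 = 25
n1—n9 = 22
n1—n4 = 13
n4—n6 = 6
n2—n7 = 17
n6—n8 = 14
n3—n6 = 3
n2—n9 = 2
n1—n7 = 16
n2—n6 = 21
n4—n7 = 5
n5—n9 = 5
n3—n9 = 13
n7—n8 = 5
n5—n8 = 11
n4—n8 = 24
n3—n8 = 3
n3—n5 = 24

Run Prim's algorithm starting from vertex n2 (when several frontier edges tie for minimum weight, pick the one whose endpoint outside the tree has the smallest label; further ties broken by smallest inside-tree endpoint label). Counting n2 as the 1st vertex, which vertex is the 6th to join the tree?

Grow the tree from n2 using Prim:
Step 1: cheapest edge leaving the tree is n2—n9 (2); add n9.
Step 2: cheapest edge leaving the tree is n5—n9 (5); add n5.
Step 3: cheapest edge leaving the tree is n5—n8 (11); add n8.
Step 4: cheapest edge leaving the tree is n3—n8 (3); add n3.
Step 5: cheapest edge leaving the tree is n3—n6 (3); add n6.
Step 6: cheapest edge leaving the tree is n7—n8 (5); add n7.
Step 7: cheapest edge leaving the tree is n4—n7 (5); add n4.
Step 8: cheapest edge leaving the tree is n1—n4 (13); add n1.
Vertex order: n2, n9, n5, n8, n3, n6, n7, n4, n1. The 6th vertex is n6.

n6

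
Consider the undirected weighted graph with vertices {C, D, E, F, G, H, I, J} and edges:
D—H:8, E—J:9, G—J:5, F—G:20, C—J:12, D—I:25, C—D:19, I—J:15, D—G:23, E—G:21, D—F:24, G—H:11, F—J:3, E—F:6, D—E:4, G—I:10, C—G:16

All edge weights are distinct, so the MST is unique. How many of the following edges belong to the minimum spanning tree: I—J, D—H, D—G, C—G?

Sort edges by weight, then run Kruskal:
F—J (3): add — endpoints in different components.
D—E (4): add — endpoints in different components.
G—J (5): add — endpoints in different components.
E—F (6): add — endpoints in different components.
D—H (8): add — endpoints in different components.
E—J (9): skip — E and J already connected.
G—I (10): add — endpoints in different components.
G—H (11): skip — G and H already connected.
C—J (12): add — endpoints in different components.
MST edge set: {F—J, D—E, G—J, E—F, D—H, G—I, C—J}.
Of the listed edges, {D—H} are in the MST → 1.

1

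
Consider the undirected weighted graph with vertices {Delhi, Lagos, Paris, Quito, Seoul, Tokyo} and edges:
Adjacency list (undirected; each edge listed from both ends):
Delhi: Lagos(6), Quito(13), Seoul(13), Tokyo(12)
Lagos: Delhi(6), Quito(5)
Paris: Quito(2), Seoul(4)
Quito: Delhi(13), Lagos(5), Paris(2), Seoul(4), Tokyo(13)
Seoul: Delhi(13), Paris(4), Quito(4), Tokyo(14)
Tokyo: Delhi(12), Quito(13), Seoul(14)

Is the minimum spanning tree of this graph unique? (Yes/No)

Kruskal: consider edges lightest-first.
Paris–Quito (2): add — endpoints in different components.
Paris–Seoul (4): add — endpoints in different components.
Quito–Seoul (4): skip — Seoul and Quito already connected.
Lagos–Quito (5): add — endpoints in different components.
Delhi–Lagos (6): add — endpoints in different components.
Delhi–Tokyo (12): add — endpoints in different components.
Non-tree edge Quito–Seoul has weight 4, equal to the heaviest edge on its tree cycle — swapping gives another MST of the same weight. Not unique.

No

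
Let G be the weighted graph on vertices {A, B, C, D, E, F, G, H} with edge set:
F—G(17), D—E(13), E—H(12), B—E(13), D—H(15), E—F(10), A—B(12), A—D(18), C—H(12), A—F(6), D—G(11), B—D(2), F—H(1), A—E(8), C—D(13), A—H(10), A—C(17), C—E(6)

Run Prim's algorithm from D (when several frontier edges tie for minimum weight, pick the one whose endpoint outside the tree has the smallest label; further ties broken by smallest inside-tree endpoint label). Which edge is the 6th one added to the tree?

A-E

Grow the tree from D using Prim:
Step 1: cheapest edge leaving the tree is B—D (2); add B.
Step 2: cheapest edge leaving the tree is D—G (11); add G.
Step 3: cheapest edge leaving the tree is A—B (12); add A.
Step 4: cheapest edge leaving the tree is A—F (6); add F.
Step 5: cheapest edge leaving the tree is F—H (1); add H.
Step 6: cheapest edge leaving the tree is A—E (8); add E.
Step 7: cheapest edge leaving the tree is C—E (6); add C.
The 6th edge added is A—E.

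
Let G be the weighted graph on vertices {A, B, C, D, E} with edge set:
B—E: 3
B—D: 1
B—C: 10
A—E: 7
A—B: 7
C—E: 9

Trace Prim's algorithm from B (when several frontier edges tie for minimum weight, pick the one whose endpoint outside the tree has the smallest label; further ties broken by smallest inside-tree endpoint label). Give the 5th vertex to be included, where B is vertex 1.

C

Prim, starting at B.
Step 1: frontier [B—D 1, B—E 3, A—B 7, B—C 10] → take B—D (1); add D.
Step 2: frontier [B—E 3, A—B 7, B—C 10] → take B—E (3); add E.
Step 3: frontier [A—B 7, B—C 10, A—E 7, C—E 9] → take A—B (7); add A.
Step 4: frontier [B—C 10, C—E 9] → take C—E (9); add C.
Vertex order: B, D, E, A, C. The 5th vertex is C.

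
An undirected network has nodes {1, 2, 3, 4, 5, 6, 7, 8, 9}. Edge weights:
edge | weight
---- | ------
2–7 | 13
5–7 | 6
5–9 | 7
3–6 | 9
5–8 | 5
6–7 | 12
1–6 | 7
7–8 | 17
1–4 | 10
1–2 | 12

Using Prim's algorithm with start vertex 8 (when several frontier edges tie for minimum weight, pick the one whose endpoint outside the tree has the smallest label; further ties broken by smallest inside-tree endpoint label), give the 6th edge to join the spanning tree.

3-6

Grow the tree from 8 using Prim:
Step 1: cheapest edge leaving the tree is 5–8 (5); add 5.
Step 2: cheapest edge leaving the tree is 5–7 (6); add 7.
Step 3: cheapest edge leaving the tree is 5–9 (7); add 9.
Step 4: cheapest edge leaving the tree is 6–7 (12); add 6.
Step 5: cheapest edge leaving the tree is 1–6 (7); add 1.
Step 6: cheapest edge leaving the tree is 3–6 (9); add 3.
Step 7: cheapest edge leaving the tree is 1–4 (10); add 4.
Step 8: cheapest edge leaving the tree is 1–2 (12); add 2.
The 6th edge added is 3–6.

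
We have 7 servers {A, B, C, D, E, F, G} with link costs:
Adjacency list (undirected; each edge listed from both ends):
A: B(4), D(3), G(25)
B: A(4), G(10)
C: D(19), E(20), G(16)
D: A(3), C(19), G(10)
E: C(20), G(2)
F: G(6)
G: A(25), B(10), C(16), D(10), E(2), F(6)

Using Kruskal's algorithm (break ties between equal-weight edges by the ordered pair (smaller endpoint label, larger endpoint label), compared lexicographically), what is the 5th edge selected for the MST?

B-G

Sort edges by weight, then run Kruskal:
E—G (2): add. Components now {A} {B} {C} {D} {E,G} {F}
A—D (3): add. Components now {A,D} {B} {C} {E,G} {F}
A—B (4): add. Components now {A,B,D} {C} {E,G} {F}
F—G (6): add. Components now {A,B,D} {C} {E,F,G}
B—G (10): add. Components now {A,B,D,E,F,G} {C}
D—G (10): skip — D and G already connected.
C—G (16): add. Components now {A,B,C,D,E,F,G}
The 5th edge added is B—G.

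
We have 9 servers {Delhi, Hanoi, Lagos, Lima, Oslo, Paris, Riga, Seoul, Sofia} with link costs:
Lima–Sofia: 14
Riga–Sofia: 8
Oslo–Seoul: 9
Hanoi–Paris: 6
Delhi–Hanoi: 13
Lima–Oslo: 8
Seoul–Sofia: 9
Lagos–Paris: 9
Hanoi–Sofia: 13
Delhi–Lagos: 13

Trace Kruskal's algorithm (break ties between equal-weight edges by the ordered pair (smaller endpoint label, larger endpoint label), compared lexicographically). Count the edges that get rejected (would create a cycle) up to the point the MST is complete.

Kruskal: consider edges lightest-first.
Hanoi–Paris (6): add — endpoints in different components.
Lima–Oslo (8): add — endpoints in different components.
Riga–Sofia (8): add — endpoints in different components.
Lagos–Paris (9): add — endpoints in different components.
Oslo–Seoul (9): add — endpoints in different components.
Seoul–Sofia (9): add — endpoints in different components.
Delhi–Hanoi (13): add — endpoints in different components.
Delhi–Lagos (13): skip — Lagos and Delhi already connected.
Hanoi–Sofia (13): add — endpoints in different components.
Edges rejected before the tree was complete: 1.

1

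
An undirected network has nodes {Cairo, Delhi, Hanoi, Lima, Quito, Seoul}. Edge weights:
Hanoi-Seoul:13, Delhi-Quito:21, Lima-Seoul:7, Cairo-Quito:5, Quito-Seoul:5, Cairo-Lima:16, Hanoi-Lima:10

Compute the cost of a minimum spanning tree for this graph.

48

Kruskal's algorithm — process edges by increasing weight (ties by edge label):
Cairo-Quito (5): add. Components now {Delhi} {Seoul} {Lima} {Cairo,Quito} {Hanoi}
Quito-Seoul (5): add. Components now {Delhi} {Cairo,Quito,Seoul} {Lima} {Hanoi}
Lima-Seoul (7): add. Components now {Delhi} {Cairo,Lima,Quito,Seoul} {Hanoi}
Hanoi-Lima (10): add. Components now {Delhi} {Cairo,Hanoi,Lima,Quito,Seoul}
Hanoi-Seoul (13): skip — Seoul and Hanoi already connected.
Cairo-Lima (16): skip — Lima and Cairo already connected.
Delhi-Quito (21): add. Components now {Cairo,Delhi,Hanoi,Lima,Quito,Seoul}
MST edges: Cairo-Quito, Quito-Seoul, Lima-Seoul, Hanoi-Lima, Delhi-Quito; total weight 5+5+7+10+21 = 48.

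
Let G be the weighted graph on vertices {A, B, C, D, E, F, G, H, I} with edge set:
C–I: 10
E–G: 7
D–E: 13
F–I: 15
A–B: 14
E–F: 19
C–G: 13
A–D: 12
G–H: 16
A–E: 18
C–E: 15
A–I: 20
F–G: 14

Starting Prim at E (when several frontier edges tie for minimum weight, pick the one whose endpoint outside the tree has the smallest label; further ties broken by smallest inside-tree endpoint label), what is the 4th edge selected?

Prim's algorithm from E:
Step 1: frontier [E–G 7, D–E 13, C–E 15, A–E 18, E–F 19] → take E–G (7); add G.
Step 2: frontier [D–E 13, C–E 15, A–E 18, E–F 19, C–G 13, F–G 14, G–H 16] → take C–G (13); add C.
Step 3: frontier [C–I 10, D–E 13, A–E 18, E–F 19, F–G 14, G–H 16] → take C–I (10); add I.
Step 4: frontier [D–E 13, A–E 18, E–F 19, F–G 14, G–H 16, F–I 15, A–I 20] → take D–E (13); add D.
Step 5: frontier [A–D 12, A–E 18, E–F 19, F–G 14, G–H 16, F–I 15, A–I 20] → take A–D (12); add A.
Step 6: frontier [A–B 14, E–F 19, F–G 14, G–H 16, F–I 15] → take A–B (14); add B.
Step 7: frontier [E–F 19, F–G 14, G–H 16, F–I 15] → take F–G (14); add F.
Step 8: frontier [G–H 16] → take G–H (16); add H.
The 4th edge added is D–E.

D-E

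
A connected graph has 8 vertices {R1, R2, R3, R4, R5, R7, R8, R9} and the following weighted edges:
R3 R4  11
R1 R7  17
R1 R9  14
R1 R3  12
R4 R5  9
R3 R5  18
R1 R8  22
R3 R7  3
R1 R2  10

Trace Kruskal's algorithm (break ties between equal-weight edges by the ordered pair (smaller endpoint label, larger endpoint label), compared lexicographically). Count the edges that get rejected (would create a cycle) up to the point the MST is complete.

2

Sort edges by weight, then run Kruskal:
R3 R7 (3): add — endpoints in different components.
R4 R5 (9): add — endpoints in different components.
R1 R2 (10): add — endpoints in different components.
R3 R4 (11): add — endpoints in different components.
R1 R3 (12): add — endpoints in different components.
R1 R9 (14): add — endpoints in different components.
R1 R7 (17): skip — R7 and R1 already connected.
R3 R5 (18): skip — R5 and R3 already connected.
R1 R8 (22): add — endpoints in different components.
Edges rejected before the tree was complete: 2.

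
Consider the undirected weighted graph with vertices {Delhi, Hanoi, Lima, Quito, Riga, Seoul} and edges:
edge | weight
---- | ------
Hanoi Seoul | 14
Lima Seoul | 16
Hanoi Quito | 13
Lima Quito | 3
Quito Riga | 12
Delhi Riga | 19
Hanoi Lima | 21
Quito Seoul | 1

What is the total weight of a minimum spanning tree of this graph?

48

Sort edges by weight, then run Kruskal:
Quito Seoul (1): add — endpoints in different components.
Lima Quito (3): add — endpoints in different components.
Quito Riga (12): add — endpoints in different components.
Hanoi Quito (13): add — endpoints in different components.
Hanoi Seoul (14): skip — Seoul and Hanoi already connected.
Lima Seoul (16): skip — Lima and Seoul already connected.
Delhi Riga (19): add — endpoints in different components.
MST edges: Quito Seoul, Lima Quito, Quito Riga, Hanoi Quito, Delhi Riga; total weight 1+3+12+13+19 = 48.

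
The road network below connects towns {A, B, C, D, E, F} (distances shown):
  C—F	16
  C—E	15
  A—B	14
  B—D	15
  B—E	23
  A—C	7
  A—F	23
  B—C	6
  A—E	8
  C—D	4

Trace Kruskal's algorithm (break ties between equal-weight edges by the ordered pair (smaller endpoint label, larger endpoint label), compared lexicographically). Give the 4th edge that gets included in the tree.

A-E

Kruskal: consider edges lightest-first.
C—D (4): add. Components now {A} {B} {C,D} {E} {F}
B—C (6): add. Components now {A} {B,C,D} {E} {F}
A—C (7): add. Components now {A,B,C,D} {E} {F}
A—E (8): add. Components now {A,B,C,D,E} {F}
A—B (14): skip — A and B already connected.
B—D (15): skip — B and D already connected.
C—E (15): skip — C and E already connected.
C—F (16): add. Components now {A,B,C,D,E,F}
The 4th edge added is A—E.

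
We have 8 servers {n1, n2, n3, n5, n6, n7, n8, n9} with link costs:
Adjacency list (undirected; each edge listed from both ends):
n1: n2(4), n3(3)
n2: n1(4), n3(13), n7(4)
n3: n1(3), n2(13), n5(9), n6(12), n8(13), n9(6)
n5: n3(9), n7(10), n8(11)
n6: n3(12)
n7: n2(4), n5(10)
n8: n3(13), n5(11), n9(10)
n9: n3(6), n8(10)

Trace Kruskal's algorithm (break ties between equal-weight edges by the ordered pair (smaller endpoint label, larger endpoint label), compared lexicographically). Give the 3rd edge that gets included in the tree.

Sort edges by weight, then run Kruskal:
n1-n3 (3): add — endpoints in different components.
n1-n2 (4): add — endpoints in different components.
n2-n7 (4): add — endpoints in different components.
n3-n9 (6): add — endpoints in different components.
n3-n5 (9): add — endpoints in different components.
n5-n7 (10): skip — n5 and n7 already connected.
n8-n9 (10): add — endpoints in different components.
n5-n8 (11): skip — n5 and n8 already connected.
n3-n6 (12): add — endpoints in different components.
The 3rd edge added is n2-n7.

n2-n7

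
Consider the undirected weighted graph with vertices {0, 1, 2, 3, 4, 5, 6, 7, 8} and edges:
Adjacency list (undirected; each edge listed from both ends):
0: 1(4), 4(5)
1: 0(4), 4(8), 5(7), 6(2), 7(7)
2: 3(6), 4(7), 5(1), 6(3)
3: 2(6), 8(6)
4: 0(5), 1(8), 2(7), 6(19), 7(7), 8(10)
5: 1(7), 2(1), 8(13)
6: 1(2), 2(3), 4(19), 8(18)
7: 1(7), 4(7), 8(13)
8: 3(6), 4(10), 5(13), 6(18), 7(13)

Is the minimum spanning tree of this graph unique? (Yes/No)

Kruskal's algorithm — process edges by increasing weight (ties by edge label):
2-5 (1): add — endpoints in different components.
1-6 (2): add — endpoints in different components.
2-6 (3): add — endpoints in different components.
0-1 (4): add — endpoints in different components.
0-4 (5): add — endpoints in different components.
2-3 (6): add — endpoints in different components.
3-8 (6): add — endpoints in different components.
1-5 (7): skip — 1 and 5 already connected.
1-7 (7): add — endpoints in different components.
Non-tree edge 4-7 has weight 7, equal to the heaviest edge on its tree cycle — swapping gives another MST of the same weight. Not unique.

No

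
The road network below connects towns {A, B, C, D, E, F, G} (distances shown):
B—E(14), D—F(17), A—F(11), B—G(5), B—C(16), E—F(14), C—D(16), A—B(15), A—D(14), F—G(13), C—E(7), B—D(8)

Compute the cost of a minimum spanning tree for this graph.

58

Kruskal's algorithm — process edges by increasing weight (ties by edge label):
B—G (5): add. Components now {A} {B,G} {C} {D} {E} {F}
C—E (7): add. Components now {A} {B,G} {C,E} {D} {F}
B—D (8): add. Components now {A} {B,D,G} {C,E} {F}
A—F (11): add. Components now {A,F} {B,D,G} {C,E}
F—G (13): add. Components now {A,B,D,F,G} {C,E}
A—D (14): skip — A and D already connected.
B—E (14): add. Components now {A,B,C,D,E,F,G}
MST edges: B—G, C—E, B—D, A—F, F—G, B—E; total weight 5+7+8+11+13+14 = 58.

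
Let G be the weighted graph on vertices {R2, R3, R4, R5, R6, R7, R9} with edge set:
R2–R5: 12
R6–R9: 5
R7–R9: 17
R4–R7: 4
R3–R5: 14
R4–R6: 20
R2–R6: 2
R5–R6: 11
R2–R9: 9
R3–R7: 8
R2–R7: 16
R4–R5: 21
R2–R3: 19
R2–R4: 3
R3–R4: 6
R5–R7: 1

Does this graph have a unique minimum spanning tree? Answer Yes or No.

Kruskal: consider edges lightest-first.
R5–R7 (1): add — endpoints in different components.
R2–R6 (2): add — endpoints in different components.
R2–R4 (3): add — endpoints in different components.
R4–R7 (4): add — endpoints in different components.
R6–R9 (5): add — endpoints in different components.
R3–R4 (6): add — endpoints in different components.
Every non-tree edge has weight strictly greater than the heaviest edge on the tree path between its endpoints, so the MST is unique.

Yes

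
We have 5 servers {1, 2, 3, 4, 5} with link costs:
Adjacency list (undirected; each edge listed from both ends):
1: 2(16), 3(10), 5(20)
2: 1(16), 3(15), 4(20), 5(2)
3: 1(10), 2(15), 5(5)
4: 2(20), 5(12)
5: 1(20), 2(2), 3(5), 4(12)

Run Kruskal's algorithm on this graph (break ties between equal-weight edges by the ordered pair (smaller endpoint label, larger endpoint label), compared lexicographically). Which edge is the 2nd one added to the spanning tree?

3-5

Kruskal: consider edges lightest-first.
2 5 (2): add. Components now {1} {2,5} {3} {4}
3 5 (5): add. Components now {1} {2,3,5} {4}
1 3 (10): add. Components now {1,2,3,5} {4}
4 5 (12): add. Components now {1,2,3,4,5}
The 2nd edge added is 3 5.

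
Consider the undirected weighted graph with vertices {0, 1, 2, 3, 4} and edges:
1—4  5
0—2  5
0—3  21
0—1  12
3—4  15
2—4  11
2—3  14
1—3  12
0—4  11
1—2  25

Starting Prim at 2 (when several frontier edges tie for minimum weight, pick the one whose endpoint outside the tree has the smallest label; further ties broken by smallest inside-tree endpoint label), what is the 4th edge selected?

1-3

Grow the tree from 2 using Prim:
Step 1: frontier [0—2 5, 2—4 11, 2—3 14, 1—2 25] → take 0—2 (5); add 0.
Step 2: frontier [0—4 11, 0—1 12, 0—3 21, 2—4 11, 2—3 14, 1—2 25] → take 0—4 (11); add 4.
Step 3: frontier [0—1 12, 0—3 21, 2—3 14, 1—2 25, 1—4 5, 3—4 15] → take 1—4 (5); add 1.
Step 4: frontier [0—3 21, 1—3 12, 2—3 14, 3—4 15] → take 1—3 (12); add 3.
The 4th edge added is 1—3.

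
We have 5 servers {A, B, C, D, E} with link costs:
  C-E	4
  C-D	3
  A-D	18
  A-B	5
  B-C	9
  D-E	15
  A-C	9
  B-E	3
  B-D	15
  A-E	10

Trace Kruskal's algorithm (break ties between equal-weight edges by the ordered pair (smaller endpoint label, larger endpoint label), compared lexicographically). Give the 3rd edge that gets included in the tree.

C-E

Kruskal's algorithm — process edges by increasing weight (ties by edge label):
B-E (3): add — endpoints in different components.
C-D (3): add — endpoints in different components.
C-E (4): add — endpoints in different components.
A-B (5): add — endpoints in different components.
The 3rd edge added is C-E.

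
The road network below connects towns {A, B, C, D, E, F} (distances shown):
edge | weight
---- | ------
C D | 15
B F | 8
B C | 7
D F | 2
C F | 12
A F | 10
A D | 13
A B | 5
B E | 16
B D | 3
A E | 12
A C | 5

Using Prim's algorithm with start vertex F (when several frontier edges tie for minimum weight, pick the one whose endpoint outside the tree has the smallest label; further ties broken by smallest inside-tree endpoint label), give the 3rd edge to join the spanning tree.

Prim, starting at F.
Step 1: frontier [D F 2, B F 8, A F 10, C F 12] → take D F (2); add D.
Step 2: frontier [B D 3, A D 13, C D 15, B F 8, A F 10, C F 12] → take B D (3); add B.
Step 3: frontier [A B 5, B C 7, B E 16, A D 13, C D 15, A F 10, C F 12] → take A B (5); add A.
Step 4: frontier [A C 5, A E 12, B C 7, B E 16, C D 15, C F 12] → take A C (5); add C.
Step 5: frontier [A E 12, B E 16] → take A E (12); add E.
The 3rd edge added is A B.

A-B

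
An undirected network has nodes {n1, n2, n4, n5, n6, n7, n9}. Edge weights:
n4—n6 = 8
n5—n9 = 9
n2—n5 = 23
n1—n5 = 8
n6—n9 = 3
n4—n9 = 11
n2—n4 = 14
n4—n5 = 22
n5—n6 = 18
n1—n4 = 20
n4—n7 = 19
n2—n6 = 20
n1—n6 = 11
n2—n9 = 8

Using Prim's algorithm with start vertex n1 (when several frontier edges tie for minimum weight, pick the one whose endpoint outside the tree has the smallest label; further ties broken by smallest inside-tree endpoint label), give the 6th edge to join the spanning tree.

Prim's algorithm from n1:
Step 1: frontier [n1—n5 8, n1—n6 11, n1—n4 20] → take n1—n5 (8); add n5.
Step 2: frontier [n1—n6 11, n1—n4 20, n5—n9 9, n5—n6 18, n4—n5 22, n2—n5 23] → take n5—n9 (9); add n9.
Step 3: frontier [n1—n6 11, n1—n4 20, n5—n6 18, n4—n5 22, n2—n5 23, n6—n9 3, n2—n9 8, n4—n9 11] → take n6—n9 (3); add n6.
Step 4: frontier [n1—n4 20, n4—n5 22, n2—n5 23, n4—n6 8, n2—n6 20, n2—n9 8, n4—n9 11] → take n2—n9 (8); add n2.
Step 5: frontier [n1—n4 20, n2—n4 14, n4—n5 22, n4—n6 8, n4—n9 11] → take n4—n6 (8); add n4.
Step 6: frontier [n4—n7 19] → take n4—n7 (19); add n7.
The 6th edge added is n4—n7.

n4-n7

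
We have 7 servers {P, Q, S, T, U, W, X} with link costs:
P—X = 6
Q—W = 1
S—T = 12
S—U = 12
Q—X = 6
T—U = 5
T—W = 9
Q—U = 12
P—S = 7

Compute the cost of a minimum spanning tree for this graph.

Prim, starting at P.
Step 1: cheapest edge leaving the tree is P—X (6); add X.
Step 2: cheapest edge leaving the tree is Q—X (6); add Q.
Step 3: cheapest edge leaving the tree is Q—W (1); add W.
Step 4: cheapest edge leaving the tree is P—S (7); add S.
Step 5: cheapest edge leaving the tree is T—W (9); add T.
Step 6: cheapest edge leaving the tree is T—U (5); add U.
MST edges: P—X, Q—X, Q—W, P—S, T—W, T—U; total weight 6+6+1+7+9+5 = 34.

34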